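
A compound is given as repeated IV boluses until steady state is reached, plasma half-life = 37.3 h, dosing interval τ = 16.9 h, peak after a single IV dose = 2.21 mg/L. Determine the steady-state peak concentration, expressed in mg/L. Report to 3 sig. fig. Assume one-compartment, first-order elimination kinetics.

k = ln2 / t½ = 0.693147 / 37.3 = 0.01858 h⁻¹
e^(−kτ) = e^(−0.01858 × 16.9) = 0.7305
Accumulation ratio R = 1 / (1 − e^(−kτ)) = 1 / (1 − 0.7305) = 3.711
Steady-state peak = C₀ × R = 2.21 × 3.711 = 8.201 mg/L

8.20 mg/L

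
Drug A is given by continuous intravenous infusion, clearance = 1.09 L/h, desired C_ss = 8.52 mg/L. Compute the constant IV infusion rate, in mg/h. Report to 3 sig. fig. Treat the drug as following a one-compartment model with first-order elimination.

At steady state, infusion rate R₀ = Css × CL = 8.52 × 1.090 = 9.287 mg/h

9.29 mg/h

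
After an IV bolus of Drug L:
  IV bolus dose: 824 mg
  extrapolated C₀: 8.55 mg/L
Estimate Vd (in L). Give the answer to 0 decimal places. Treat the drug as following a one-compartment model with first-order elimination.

96 L

Vd = Dose / C₀ = 824.0 / 8.55 = 96.37 L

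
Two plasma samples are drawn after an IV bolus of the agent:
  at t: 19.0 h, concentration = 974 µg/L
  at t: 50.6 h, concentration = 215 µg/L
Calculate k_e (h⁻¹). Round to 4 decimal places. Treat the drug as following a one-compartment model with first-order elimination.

k = ln(C₁/C₂) / (t₂ − t₁) = ln(974/215) / (50.6 − 19.0)
  = 1.511 / 31.60 = 0.04782 h⁻¹

0.0478 h⁻¹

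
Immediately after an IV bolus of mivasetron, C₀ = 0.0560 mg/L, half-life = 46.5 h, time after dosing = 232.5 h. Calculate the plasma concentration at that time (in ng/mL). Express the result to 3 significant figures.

k = ln2 / t½ = 0.693147 / 46.5 = 0.01491 h⁻¹
t / t½ = 232.5 / 46.5 = 5 half-lives
C = C₀ × (1/2)^5 = 0.05600 × 0.03125 = 0.001750 mg/L
Convert: 0.001750 mg/L × 1000 = 1.750 ng/mL

1.75 ng/mL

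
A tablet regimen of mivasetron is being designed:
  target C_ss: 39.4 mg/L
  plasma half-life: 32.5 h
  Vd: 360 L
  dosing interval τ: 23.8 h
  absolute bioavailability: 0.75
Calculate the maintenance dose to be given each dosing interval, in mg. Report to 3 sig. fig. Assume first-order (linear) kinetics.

k = ln2 / t½ = 0.693147 / 32.5 = 0.02133 h⁻¹
CL = k × Vd = 0.02133 × 360 = 7.679 L/h
At steady state, F × (Dose/τ) = Css × CL.
Dose = Css × CL × τ / F = 39.4 × 7.679 × 23.8 / 0.75 = 9601 mg

9600 mg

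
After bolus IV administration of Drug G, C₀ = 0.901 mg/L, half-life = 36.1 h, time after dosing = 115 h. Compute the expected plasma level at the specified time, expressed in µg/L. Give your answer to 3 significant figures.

k = ln2 / t½ = 0.693147 / 36.1 = 0.01920 h⁻¹
C = C₀ · e^(−k·t) = 0.9010 × e^(−0.01920 × 115)
  = 0.9010 × 0.1099 = 0.09902 mg/L
Convert: 0.09902 mg/L × 1000 = 99.02 µg/L

99.0 µg/L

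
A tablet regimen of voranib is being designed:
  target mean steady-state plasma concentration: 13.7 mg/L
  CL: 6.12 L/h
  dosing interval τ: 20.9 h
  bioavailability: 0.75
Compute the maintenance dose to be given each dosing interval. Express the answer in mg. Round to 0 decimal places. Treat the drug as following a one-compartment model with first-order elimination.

2336 mg

At steady state, F × (Dose/τ) = Css × CL.
Dose = Css × CL × τ / F = 13.7 × 6.120 × 20.9 / 0.75 = 2336 mg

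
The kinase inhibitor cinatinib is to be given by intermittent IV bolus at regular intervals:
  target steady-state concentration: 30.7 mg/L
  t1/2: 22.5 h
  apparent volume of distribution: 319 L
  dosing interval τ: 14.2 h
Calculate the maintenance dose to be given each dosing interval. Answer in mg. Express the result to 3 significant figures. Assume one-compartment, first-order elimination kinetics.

k = ln2 / t½ = 0.693147 / 22.5 = 0.03081 h⁻¹
CL = k × Vd = 0.03081 × 319 = 9.828 L/h
At steady state, Dose/τ = Css × CL.
Dose = Css × CL × τ = 30.7 × 9.828 × 14.2 = 4284 mg

4280 mg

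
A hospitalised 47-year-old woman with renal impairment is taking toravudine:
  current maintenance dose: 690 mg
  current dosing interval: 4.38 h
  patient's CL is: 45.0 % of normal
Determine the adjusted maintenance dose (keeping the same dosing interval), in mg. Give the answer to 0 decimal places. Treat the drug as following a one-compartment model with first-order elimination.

To keep the same average steady-state level, dosing rate must scale with clearance.
CL ratio = 45.0 / 100 = 0.4500
New dose (same interval) = 690 × 0.4500 = 310.5 mg

311 mg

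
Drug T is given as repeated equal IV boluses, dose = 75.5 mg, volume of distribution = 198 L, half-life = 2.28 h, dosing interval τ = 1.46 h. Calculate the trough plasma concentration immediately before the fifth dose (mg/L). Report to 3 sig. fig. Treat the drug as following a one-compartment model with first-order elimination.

0.567 mg/L

C₀ per dose = Dose / Vd = 75.5 / 198 = 0.3813 mg/L
k = ln2 / t½ = 0.693147 / 2.28 = 0.3040 h⁻¹
Fraction remaining after one interval: r = e^(−kτ) = e^(−0.3040 × 1.46) = 0.6416
Before dose 5, 4 doses have been given (aged 1τ, 2τ, 3τ, 4τ).
C_trough = C₀ × (r + r² + … + r^4) = C₀ × r(1−r^4)/(1−r)
        = 0.3813 × 0.6416 × (1 − 0.1695) / (1 − 0.6416) = 0.5669 mg/L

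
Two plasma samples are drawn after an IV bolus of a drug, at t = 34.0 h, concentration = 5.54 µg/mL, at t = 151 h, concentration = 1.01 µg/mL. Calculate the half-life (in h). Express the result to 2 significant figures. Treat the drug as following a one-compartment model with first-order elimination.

48 h

k = ln(C₁/C₂) / (t₂ − t₁) = ln(5.54/1.01) / (151 − 34.0)
  = 1.702 / 117.0 = 0.01455 h⁻¹
t½ = ln2 / k = 0.693147 / 0.01455 = 47.64 h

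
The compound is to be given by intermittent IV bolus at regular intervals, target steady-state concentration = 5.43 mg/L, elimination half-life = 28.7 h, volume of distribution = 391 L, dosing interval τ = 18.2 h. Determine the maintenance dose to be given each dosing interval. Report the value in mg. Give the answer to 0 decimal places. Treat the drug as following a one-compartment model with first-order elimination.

933 mg

k = ln2 / t½ = 0.693147 / 28.7 = 0.02415 h⁻¹
CL = k × Vd = 0.02415 × 391 = 9.443 L/h
At steady state, Dose/τ = Css × CL.
Dose = Css × CL × τ = 5.43 × 9.443 × 18.2 = 933.2 mg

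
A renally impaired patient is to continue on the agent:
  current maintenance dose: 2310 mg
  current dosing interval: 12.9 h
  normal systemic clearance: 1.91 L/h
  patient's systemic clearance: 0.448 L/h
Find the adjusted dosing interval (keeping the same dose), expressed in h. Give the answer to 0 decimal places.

To keep the same average steady-state level, dosing rate must scale with clearance.
CL ratio = 0.448 / 1.91 = 0.2346
New interval (same dose) = 12.9 / 0.2346 = 54.99 h

55 h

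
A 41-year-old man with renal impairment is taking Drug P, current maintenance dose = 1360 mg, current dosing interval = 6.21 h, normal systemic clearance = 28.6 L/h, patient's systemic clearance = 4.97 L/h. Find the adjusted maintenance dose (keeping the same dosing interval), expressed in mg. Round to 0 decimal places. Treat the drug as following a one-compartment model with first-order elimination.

236 mg

To keep the same average steady-state level, dosing rate must scale with clearance.
CL ratio = 4.97 / 28.6 = 0.1738
New dose (same interval) = 1360 × 0.1738 = 236.4 mg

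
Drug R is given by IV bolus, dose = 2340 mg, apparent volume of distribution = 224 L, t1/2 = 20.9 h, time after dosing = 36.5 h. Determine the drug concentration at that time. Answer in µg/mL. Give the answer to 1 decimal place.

C₀ = Dose / Vd = 2340 / 224 = 10.45 mg/L
k = ln2 / t½ = 0.693147 / 20.9 = 0.03316 h⁻¹
C = C₀ · e^(−k·t) = 10.45 × e^(−0.03316 × 36.5)
  = 10.45 × 0.2981 = 3.115 mg/L
(3.115 mg/L = 3.115 µg/mL)

3.1 µg/mL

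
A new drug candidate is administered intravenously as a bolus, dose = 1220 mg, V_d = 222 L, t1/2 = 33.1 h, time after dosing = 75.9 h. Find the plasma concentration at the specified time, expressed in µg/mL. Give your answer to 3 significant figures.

C₀ = Dose / Vd = 1220 / 222 = 5.495 mg/L
k = ln2 / t½ = 0.693147 / 33.1 = 0.02094 h⁻¹
C = C₀ · e^(−k·t) = 5.495 × e^(−0.02094 × 75.9)
  = 5.495 × 0.2041 = 1.122 mg/L
(1.122 mg/L = 1.122 µg/mL)

1.12 µg/mL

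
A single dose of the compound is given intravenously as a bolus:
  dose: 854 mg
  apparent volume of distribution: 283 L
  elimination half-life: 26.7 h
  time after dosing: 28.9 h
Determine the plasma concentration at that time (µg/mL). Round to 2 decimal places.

1.43 µg/mL

C₀ = Dose / Vd = 854.0 / 283 = 3.018 mg/L
k = ln2 / t½ = 0.693147 / 26.7 = 0.02596 h⁻¹
C = C₀ · e^(−k·t) = 3.018 × e^(−0.02596 × 28.9)
  = 3.018 × 0.4723 = 1.425 mg/L
(1.425 mg/L = 1.425 µg/mL)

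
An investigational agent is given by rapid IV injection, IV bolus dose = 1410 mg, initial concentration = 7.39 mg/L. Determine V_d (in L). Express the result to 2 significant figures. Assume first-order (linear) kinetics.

190 L

Vd = Dose / C₀ = 1410 / 7.39 = 190.8 L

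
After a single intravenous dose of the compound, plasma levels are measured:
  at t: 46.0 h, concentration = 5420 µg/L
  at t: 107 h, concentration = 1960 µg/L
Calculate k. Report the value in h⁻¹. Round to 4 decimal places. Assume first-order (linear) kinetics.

0.0167 h⁻¹

k = ln(C₁/C₂) / (t₂ − t₁) = ln(5420/1960) / (107 − 46.0)
  = 1.017 / 61.00 = 0.01667 h⁻¹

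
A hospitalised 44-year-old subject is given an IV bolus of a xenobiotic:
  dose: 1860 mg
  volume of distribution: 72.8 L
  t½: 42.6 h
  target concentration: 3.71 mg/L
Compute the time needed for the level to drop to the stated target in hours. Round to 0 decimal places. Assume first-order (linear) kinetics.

C₀ = Dose / Vd = 1860 / 72.8 = 25.55 mg/L
k = ln2 / t½ = 0.693147 / 42.6 = 0.01627 h⁻¹
t = ln(C₀ / C) / k = ln(25.55 / 3.71) / 0.01627
  = ln(6.887) / 0.01627 = 1.930 / 0.01627 = 118.6 h

119 h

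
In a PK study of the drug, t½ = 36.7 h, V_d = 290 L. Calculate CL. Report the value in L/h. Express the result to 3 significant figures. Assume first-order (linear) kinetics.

k = ln2 / t½ = 0.693147 / 36.7 = 0.01889 h⁻¹
CL = k × Vd = 0.01889 × 290 = 5.478 L/h

5.48 L/h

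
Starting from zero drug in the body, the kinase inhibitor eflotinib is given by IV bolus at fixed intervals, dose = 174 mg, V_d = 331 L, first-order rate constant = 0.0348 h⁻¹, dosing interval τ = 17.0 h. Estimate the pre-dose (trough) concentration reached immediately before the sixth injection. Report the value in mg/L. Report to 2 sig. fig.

0.62 mg/L

C₀ per dose = Dose / Vd = 174 / 331 = 0.5257 mg/L
Fraction remaining after one interval: r = e^(−kτ) = e^(−0.03480 × 17.0) = 0.5534
Before dose 6, 5 doses have been given (aged 1τ, 2τ, 3τ, 4τ, 5τ).
C_trough = C₀ × (r + r² + … + r^5) = C₀ × r(1−r^5)/(1−r)
        = 0.5257 × 0.5534 × (1 − 0.05190) / (1 − 0.5534) = 0.6176 mg/L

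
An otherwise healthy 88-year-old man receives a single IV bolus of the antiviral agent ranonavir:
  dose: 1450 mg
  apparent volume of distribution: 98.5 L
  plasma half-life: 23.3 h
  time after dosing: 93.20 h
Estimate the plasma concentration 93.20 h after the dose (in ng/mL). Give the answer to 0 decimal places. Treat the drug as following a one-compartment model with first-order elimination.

920 ng/mL

C₀ = Dose / Vd = 1450 / 98.5 = 14.72 mg/L
k = ln2 / t½ = 0.693147 / 23.3 = 0.02975 h⁻¹
t / t½ = 93.20 / 23.3 = 4 half-lives
C = C₀ × (1/2)^4 = 14.72 × 0.06250 = 0.9200 mg/L
Convert: 0.9200 mg/L × 1000 = 920.0 ng/mL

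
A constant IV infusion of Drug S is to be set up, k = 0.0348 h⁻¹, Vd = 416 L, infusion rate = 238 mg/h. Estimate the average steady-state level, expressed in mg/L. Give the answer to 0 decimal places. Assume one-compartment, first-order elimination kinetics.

16 mg/L

CL = k × Vd = 0.03480 × 416 = 14.48 L/h
At steady state Css = R₀ / CL = 238 / 14.48 = 16.44 mg/L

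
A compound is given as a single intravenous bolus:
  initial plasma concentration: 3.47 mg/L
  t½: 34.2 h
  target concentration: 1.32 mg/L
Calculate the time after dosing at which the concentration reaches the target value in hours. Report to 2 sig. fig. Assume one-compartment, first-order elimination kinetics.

k = ln2 / t½ = 0.693147 / 34.2 = 0.02027 h⁻¹
t = ln(C₀ / C) / k = ln(3.470 / 1.32) / 0.02027
  = ln(2.629) / 0.02027 = 0.9666 / 0.02027 = 47.69 h

48 h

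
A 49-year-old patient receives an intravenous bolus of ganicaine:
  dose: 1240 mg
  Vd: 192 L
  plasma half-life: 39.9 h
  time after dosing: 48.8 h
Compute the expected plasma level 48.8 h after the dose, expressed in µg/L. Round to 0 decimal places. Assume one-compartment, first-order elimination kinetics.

C₀ = Dose / Vd = 1240 / 192 = 6.458 mg/L
k = ln2 / t½ = 0.693147 / 39.9 = 0.01737 h⁻¹
C = C₀ · e^(−k·t) = 6.458 × e^(−0.01737 × 48.8)
  = 6.458 × 0.4284 = 2.767 mg/L
Convert: 2.767 mg/L × 1000 = 2767 µg/L

2767 µg/L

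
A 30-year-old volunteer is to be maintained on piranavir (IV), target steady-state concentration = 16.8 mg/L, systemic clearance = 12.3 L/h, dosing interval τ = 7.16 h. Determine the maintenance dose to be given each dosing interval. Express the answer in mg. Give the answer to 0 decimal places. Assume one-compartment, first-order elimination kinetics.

1480 mg

At steady state, Dose/τ = Css × CL.
Dose = Css × CL × τ = 16.8 × 12.30 × 7.16 = 1480 mg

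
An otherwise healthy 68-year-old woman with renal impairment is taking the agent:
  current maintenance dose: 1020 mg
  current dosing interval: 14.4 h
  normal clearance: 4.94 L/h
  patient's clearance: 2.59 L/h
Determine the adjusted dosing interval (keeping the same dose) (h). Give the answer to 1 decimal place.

To keep the same average steady-state level, dosing rate must scale with clearance.
CL ratio = 2.59 / 4.94 = 0.5243
New interval (same dose) = 14.4 / 0.5243 = 27.47 h

27.5 h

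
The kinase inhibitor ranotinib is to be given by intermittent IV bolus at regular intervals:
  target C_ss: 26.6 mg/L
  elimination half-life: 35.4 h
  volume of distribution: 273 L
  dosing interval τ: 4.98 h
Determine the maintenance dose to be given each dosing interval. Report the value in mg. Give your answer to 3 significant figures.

708 mg

k = ln2 / t½ = 0.693147 / 35.4 = 0.01958 h⁻¹
CL = k × Vd = 0.01958 × 273 = 5.345 L/h
At steady state, Dose/τ = Css × CL.
Dose = Css × CL × τ = 26.6 × 5.345 × 4.98 = 708.0 mg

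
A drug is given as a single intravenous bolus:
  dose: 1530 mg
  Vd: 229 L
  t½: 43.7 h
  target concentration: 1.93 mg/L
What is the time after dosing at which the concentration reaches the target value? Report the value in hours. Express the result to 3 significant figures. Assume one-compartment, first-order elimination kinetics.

C₀ = Dose / Vd = 1530 / 229 = 6.681 mg/L
k = ln2 / t½ = 0.693147 / 43.7 = 0.01586 h⁻¹
t = ln(C₀ / C) / k = ln(6.681 / 1.93) / 0.01586
  = ln(3.462) / 0.01586 = 1.242 / 0.01586 = 78.31 h

78.3 h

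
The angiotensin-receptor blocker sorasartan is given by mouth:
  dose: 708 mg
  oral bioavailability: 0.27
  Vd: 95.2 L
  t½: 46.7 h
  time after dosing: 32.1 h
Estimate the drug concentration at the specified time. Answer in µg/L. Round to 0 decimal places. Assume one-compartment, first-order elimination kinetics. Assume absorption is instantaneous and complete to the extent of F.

Amount reaching circulation = F × Dose = 0.27 × 708.0 = 191.2 mg
C₀ = F·Dose / Vd = 191.2 / 95.2 = 2.008 mg/L
k = ln2 / t½ = 0.693147 / 46.7 = 0.01484 h⁻¹
C = C₀ · e^(−k·t) = 2.008 × e^(−0.01484 × 32.1)
  = 2.008 × 0.6210 = 1.247 mg/L
Convert: 1.247 mg/L × 1000 = 1247 µg/L

1247 µg/L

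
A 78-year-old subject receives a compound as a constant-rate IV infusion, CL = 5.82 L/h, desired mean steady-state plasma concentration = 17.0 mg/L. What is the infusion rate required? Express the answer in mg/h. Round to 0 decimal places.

At steady state, infusion rate R₀ = Css × CL = 17.0 × 5.820 = 98.94 mg/h

99 mg/h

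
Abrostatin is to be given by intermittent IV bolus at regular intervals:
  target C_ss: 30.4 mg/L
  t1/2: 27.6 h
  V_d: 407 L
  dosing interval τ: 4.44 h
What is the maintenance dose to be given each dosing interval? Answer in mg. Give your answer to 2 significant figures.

1400 mg

k = ln2 / t½ = 0.693147 / 27.6 = 0.02511 h⁻¹
CL = k × Vd = 0.02511 × 407 = 10.22 L/h
At steady state, Dose/τ = Css × CL.
Dose = Css × CL × τ = 30.4 × 10.22 × 4.44 = 1379 mg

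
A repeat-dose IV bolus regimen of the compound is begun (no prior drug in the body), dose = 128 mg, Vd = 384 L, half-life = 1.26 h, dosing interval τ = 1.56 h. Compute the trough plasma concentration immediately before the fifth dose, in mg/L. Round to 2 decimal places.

0.24 mg/L

C₀ per dose = Dose / Vd = 128 / 384 = 0.3333 mg/L
k = ln2 / t½ = 0.693147 / 1.26 = 0.5501 h⁻¹
Fraction remaining after one interval: r = e^(−kτ) = e^(−0.5501 × 1.56) = 0.4239
Before dose 5, 4 doses have been given (aged 1τ, 2τ, 3τ, 4τ).
C_trough = C₀ × (r + r² + … + r^4) = C₀ × r(1−r^4)/(1−r)
        = 0.3333 × 0.4239 × (1 − 0.03229) / (1 − 0.4239) = 0.2373 mg/L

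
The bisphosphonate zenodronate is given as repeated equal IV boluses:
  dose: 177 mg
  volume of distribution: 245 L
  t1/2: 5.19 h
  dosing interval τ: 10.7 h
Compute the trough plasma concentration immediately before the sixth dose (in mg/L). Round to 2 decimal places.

0.23 mg/L

C₀ per dose = Dose / Vd = 177 / 245 = 0.7224 mg/L
k = ln2 / t½ = 0.693147 / 5.19 = 0.1336 h⁻¹
Fraction remaining after one interval: r = e^(−kτ) = e^(−0.1336 × 10.7) = 0.2394
Before dose 6, 5 doses have been given (aged 1τ, 2τ, 3τ, 4τ, 5τ).
C_trough = C₀ × (r + r² + … + r^5) = C₀ × r(1−r^5)/(1−r)
        = 0.7224 × 0.2394 × (1 − 0.0007864) / (1 − 0.2394) = 0.2272 mg/L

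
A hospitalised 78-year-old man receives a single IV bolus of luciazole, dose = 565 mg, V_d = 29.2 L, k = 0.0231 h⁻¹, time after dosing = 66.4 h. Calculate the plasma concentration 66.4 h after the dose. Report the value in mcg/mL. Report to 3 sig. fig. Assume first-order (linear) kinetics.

4.17 mcg/mL

C₀ = Dose / Vd = 565.0 / 29.2 = 19.35 mg/L
C = C₀ · e^(−k·t) = 19.35 × e^(−0.02310 × 66.4)
  = 19.35 × 0.2157 = 4.174 mg/L
(4.174 mg/L = 4.174 mcg/mL)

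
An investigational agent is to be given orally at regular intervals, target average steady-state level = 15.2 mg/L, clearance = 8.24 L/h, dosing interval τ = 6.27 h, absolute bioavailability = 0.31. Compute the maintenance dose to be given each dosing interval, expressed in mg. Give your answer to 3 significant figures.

At steady state, F × (Dose/τ) = Css × CL.
Dose = Css × CL × τ / F = 15.2 × 8.240 × 6.27 / 0.31 = 2533 mg

2530 mg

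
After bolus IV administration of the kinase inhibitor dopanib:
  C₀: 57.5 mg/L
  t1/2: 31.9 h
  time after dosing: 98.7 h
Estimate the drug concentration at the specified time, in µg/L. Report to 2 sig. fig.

k = ln2 / t½ = 0.693147 / 31.9 = 0.02173 h⁻¹
C = C₀ · e^(−k·t) = 57.50 × e^(−0.02173 × 98.7)
  = 57.50 × 0.1171 = 6.733 mg/L
Convert: 6.733 mg/L × 1000 = 6733 µg/L

6700 µg/L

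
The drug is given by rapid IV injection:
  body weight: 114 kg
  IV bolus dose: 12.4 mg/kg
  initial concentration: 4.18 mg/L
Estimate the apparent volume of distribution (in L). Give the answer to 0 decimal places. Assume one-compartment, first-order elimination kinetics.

Dose = 12.4 × 114 = 1414 mg
Vd = Dose / C₀ = 1414 / 4.18 = 338.3 L

338 L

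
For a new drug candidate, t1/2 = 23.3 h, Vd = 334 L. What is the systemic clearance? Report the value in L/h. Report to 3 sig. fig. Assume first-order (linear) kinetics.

9.94 L/h

k = ln2 / t½ = 0.693147 / 23.3 = 0.02975 h⁻¹
CL = k × Vd = 0.02975 × 334 = 9.937 L/h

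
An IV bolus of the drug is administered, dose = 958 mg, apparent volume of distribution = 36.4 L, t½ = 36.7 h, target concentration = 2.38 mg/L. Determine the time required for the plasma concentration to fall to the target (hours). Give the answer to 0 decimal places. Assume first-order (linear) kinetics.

127 h

C₀ = Dose / Vd = 958.0 / 36.4 = 26.32 mg/L
k = ln2 / t½ = 0.693147 / 36.7 = 0.01889 h⁻¹
t = ln(C₀ / C) / k = ln(26.32 / 2.38) / 0.01889
  = ln(11.06) / 0.01889 = 2.403 / 0.01889 = 127.2 h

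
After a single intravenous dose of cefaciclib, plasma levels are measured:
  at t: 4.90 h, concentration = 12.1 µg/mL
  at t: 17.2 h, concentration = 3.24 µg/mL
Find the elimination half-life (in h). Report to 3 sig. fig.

k = ln(C₁/C₂) / (t₂ − t₁) = ln(12.1/3.24) / (17.2 − 4.90)
  = 1.318 / 12.30 = 0.1072 h⁻¹
t½ = ln2 / k = 0.693147 / 0.1072 = 6.466 h

6.47 h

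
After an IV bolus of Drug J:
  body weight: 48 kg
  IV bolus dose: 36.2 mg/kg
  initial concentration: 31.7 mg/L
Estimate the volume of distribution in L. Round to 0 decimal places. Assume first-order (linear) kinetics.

55 L

Dose = 36.2 × 48 = 1738 mg
Vd = Dose / C₀ = 1738 / 31.7 = 54.83 L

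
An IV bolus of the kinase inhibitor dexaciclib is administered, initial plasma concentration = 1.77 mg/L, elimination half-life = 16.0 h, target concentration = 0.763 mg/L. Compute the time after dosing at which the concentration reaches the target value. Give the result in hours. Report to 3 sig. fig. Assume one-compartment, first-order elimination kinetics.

19.4 h

k = ln2 / t½ = 0.693147 / 16.0 = 0.04332 h⁻¹
t = ln(C₀ / C) / k = ln(1.770 / 0.763) / 0.04332
  = ln(2.320) / 0.04332 = 0.8416 / 0.04332 = 19.43 h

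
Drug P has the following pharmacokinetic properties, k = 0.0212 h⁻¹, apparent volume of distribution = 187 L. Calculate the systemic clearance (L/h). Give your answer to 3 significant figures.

3.96 L/h

CL = k × Vd = 0.0212 × 187 = 3.964 L/h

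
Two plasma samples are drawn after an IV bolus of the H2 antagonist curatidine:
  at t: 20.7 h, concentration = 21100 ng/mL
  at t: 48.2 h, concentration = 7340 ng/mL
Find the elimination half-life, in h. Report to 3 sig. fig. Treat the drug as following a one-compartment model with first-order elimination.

18.1 h

k = ln(C₁/C₂) / (t₂ − t₁) = ln(21100/7340) / (48.2 − 20.7)
  = 1.056 / 27.50 = 0.03840 h⁻¹
t½ = ln2 / k = 0.693147 / 0.03840 = 18.05 h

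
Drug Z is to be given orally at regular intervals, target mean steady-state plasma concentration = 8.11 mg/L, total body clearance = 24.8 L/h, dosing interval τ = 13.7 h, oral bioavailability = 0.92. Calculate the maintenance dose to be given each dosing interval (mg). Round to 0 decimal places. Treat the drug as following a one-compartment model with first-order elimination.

2995 mg

At steady state, F × (Dose/τ) = Css × CL.
Dose = Css × CL × τ / F = 8.11 × 24.80 × 13.7 / 0.92 = 2995 mg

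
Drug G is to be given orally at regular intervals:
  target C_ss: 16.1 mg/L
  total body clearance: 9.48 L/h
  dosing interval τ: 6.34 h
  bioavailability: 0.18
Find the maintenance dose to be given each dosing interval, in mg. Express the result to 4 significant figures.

5376 mg

At steady state, F × (Dose/τ) = Css × CL.
Dose = Css × CL × τ / F = 16.1 × 9.480 × 6.34 / 0.18 = 5376 mg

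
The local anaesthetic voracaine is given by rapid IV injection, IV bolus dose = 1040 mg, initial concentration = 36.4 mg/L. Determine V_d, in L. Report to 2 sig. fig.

Vd = Dose / C₀ = 1040 / 36.4 = 28.57 L

29 L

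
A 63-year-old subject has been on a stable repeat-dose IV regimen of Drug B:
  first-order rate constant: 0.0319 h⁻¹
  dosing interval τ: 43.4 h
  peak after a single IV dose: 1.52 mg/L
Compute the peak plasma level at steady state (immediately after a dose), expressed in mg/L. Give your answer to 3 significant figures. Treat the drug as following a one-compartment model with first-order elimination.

e^(−kτ) = e^(−0.03190 × 43.4) = 0.2505
Accumulation ratio R = 1 / (1 − e^(−kτ)) = 1 / (1 − 0.2505) = 1.334
Steady-state peak = C₀ × R = 1.52 × 1.334 = 2.028 mg/L

2.03 mg/L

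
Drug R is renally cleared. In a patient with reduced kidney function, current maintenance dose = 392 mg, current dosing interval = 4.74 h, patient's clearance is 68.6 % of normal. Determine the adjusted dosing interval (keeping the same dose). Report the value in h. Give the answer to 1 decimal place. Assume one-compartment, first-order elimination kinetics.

6.9 h

To keep the same average steady-state level, dosing rate must scale with clearance.
CL ratio = 68.6 / 100 = 0.6860
New interval (same dose) = 4.74 / 0.6860 = 6.910 h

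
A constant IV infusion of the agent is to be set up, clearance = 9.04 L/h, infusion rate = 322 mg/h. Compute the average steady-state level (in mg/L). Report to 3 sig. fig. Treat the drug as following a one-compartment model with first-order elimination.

35.6 mg/L

At steady state Css = R₀ / CL = 322 / 9.040 = 35.62 mg/L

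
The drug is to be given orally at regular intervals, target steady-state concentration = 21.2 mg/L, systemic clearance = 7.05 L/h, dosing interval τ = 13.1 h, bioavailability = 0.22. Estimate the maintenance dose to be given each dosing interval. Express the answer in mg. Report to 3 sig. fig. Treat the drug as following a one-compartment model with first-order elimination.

8900 mg

At steady state, F × (Dose/τ) = Css × CL.
Dose = Css × CL × τ / F = 21.2 × 7.050 × 13.1 / 0.22 = 8900 mg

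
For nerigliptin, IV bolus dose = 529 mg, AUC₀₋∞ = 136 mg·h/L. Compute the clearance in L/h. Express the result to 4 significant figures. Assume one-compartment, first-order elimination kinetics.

CL = Dose / AUC = 529 / 136 = 3.890 L/h

3.890 L/h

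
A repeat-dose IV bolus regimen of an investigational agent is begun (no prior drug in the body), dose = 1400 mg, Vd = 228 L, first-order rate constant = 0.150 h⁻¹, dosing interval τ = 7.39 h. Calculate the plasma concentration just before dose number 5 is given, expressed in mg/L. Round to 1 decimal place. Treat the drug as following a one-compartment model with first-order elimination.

3.0 mg/L

C₀ per dose = Dose / Vd = 1400 / 228 = 6.140 mg/L
Fraction remaining after one interval: r = e^(−kτ) = e^(−0.1500 × 7.39) = 0.3301
Before dose 5, 4 doses have been given (aged 1τ, 2τ, 3τ, 4τ).
C_trough = C₀ × (r + r² + … + r^4) = C₀ × r(1−r^4)/(1−r)
        = 6.140 × 0.3301 × (1 − 0.01187) / (1 − 0.3301) = 2.990 mg/L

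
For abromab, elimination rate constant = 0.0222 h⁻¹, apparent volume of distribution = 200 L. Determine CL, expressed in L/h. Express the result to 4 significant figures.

CL = k × Vd = 0.0222 × 200 = 4.440 L/h

4.440 L/h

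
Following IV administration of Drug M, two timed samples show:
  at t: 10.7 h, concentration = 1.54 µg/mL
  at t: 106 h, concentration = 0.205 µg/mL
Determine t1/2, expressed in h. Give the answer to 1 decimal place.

32.8 h

k = ln(C₁/C₂) / (t₂ − t₁) = ln(1.54/0.205) / (106 − 10.7)
  = 2.017 / 95.30 = 0.02116 h⁻¹
t½ = ln2 / k = 0.693147 / 0.02116 = 32.76 h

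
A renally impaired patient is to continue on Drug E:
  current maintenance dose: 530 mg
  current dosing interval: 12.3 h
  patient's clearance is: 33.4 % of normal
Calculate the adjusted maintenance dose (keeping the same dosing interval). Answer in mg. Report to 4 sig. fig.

To keep the same average steady-state level, dosing rate must scale with clearance.
CL ratio = 33.4 / 100 = 0.3340
New dose (same interval) = 530 × 0.3340 = 177.0 mg

177.0 mg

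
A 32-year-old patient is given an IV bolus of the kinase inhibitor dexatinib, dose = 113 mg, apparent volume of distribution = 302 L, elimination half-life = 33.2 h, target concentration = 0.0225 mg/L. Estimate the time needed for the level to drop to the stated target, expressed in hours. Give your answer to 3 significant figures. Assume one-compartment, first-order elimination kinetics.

C₀ = Dose / Vd = 113.0 / 302 = 0.3742 mg/L
k = ln2 / t½ = 0.693147 / 33.2 = 0.02088 h⁻¹
t = ln(C₀ / C) / k = ln(0.3742 / 0.0225) / 0.02088
  = ln(16.63) / 0.02088 = 2.811 / 0.02088 = 134.6 h

135 h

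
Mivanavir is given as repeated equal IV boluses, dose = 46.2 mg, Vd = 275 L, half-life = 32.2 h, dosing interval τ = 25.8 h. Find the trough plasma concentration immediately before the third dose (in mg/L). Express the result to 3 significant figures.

0.152 mg/L

C₀ per dose = Dose / Vd = 46.2 / 275 = 0.1680 mg/L
k = ln2 / t½ = 0.693147 / 32.2 = 0.02153 h⁻¹
Fraction remaining after one interval: r = e^(−kτ) = e^(−0.02153 × 25.8) = 0.5738
Before dose 3, 2 doses have been given (aged 1τ, 2τ).
C_trough = C₀ × (r + r²) = 0.1680 × (0.5738 + 0.3292) = 0.1517 mg/L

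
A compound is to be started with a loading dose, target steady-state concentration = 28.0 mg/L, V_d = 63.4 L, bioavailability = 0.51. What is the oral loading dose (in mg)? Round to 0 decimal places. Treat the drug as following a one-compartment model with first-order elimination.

3481 mg

LD = Css × Vd / F = 28.0 × 63.4 / 0.51 = 3481 mg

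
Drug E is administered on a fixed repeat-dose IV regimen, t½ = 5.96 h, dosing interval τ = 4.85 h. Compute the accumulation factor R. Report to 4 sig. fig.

k = ln2 / t½ = 0.693147 / 5.96 = 0.1163 h⁻¹
e^(−kτ) = e^(−0.1163 × 4.85) = 0.5689
Accumulation ratio R = 1 / (1 − e^(−kτ)) = 1 / (1 − 0.5689) = 2.320

2.320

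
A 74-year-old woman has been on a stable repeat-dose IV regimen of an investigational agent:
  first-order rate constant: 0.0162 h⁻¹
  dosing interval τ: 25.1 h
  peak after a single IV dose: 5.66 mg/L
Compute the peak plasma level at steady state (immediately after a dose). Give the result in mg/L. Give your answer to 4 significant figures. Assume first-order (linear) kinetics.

e^(−kτ) = e^(−0.01620 × 25.1) = 0.6659
Accumulation ratio R = 1 / (1 − e^(−kτ)) = 1 / (1 − 0.6659) = 2.993
Steady-state peak = C₀ × R = 5.66 × 2.993 = 16.94 mg/L

16.94 mg/L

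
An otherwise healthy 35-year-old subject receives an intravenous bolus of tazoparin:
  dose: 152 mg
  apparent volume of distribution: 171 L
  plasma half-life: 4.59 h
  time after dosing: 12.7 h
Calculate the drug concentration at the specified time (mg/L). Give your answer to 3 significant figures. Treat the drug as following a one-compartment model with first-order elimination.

0.131 mg/L

C₀ = Dose / Vd = 152.0 / 171 = 0.8889 mg/L
k = ln2 / t½ = 0.693147 / 4.59 = 0.1510 h⁻¹
C = C₀ · e^(−k·t) = 0.8889 × e^(−0.1510 × 12.7)
  = 0.8889 × 0.1469 = 0.1306 mg/L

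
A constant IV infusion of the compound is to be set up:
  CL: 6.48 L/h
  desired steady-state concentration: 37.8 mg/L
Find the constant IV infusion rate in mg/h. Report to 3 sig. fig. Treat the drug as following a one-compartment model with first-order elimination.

245 mg/h

At steady state, infusion rate R₀ = Css × CL = 37.8 × 6.480 = 244.9 mg/h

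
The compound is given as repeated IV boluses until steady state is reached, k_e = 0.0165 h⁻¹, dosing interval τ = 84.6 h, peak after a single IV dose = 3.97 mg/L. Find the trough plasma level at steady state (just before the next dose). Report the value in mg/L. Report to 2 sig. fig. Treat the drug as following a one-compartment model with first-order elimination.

e^(−kτ) = e^(−0.01650 × 84.6) = 0.2476
Accumulation ratio R = 1 / (1 − e^(−kτ)) = 1 / (1 − 0.2476) = 1.329
Steady-state trough = C₀ × R × e^(−kτ) = 3.97 × 1.329 × 0.2476 = 1.306 mg/L

1.3 mg/L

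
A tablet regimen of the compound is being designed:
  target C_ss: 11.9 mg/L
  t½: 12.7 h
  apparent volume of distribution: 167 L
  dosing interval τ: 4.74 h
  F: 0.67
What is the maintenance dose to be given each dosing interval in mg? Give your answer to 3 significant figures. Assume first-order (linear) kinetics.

767 mg

k = ln2 / t½ = 0.693147 / 12.7 = 0.05458 h⁻¹
CL = k × Vd = 0.05458 × 167 = 9.115 L/h
At steady state, F × (Dose/τ) = Css × CL.
Dose = Css × CL × τ / F = 11.9 × 9.115 × 4.74 / 0.67 = 767.4 mg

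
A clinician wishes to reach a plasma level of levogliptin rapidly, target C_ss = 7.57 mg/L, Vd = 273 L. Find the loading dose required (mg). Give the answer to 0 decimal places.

LD = Css × Vd = 7.57 × 273 = 2067 mg

2067 mg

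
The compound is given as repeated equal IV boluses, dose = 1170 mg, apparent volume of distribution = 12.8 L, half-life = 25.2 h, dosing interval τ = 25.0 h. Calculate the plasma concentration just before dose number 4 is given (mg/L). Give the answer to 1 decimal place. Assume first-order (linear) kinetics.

80.7 mg/L

C₀ per dose = Dose / Vd = 1170 / 12.8 = 91.41 mg/L
k = ln2 / t½ = 0.693147 / 25.2 = 0.02751 h⁻¹
Fraction remaining after one interval: r = e^(−kτ) = e^(−0.02751 × 25.0) = 0.5027
Before dose 4, 3 doses have been given (aged 1τ, 2τ, 3τ).
C_trough = C₀ × (r + r² + … + r^3) = C₀ × r(1−r^3)/(1−r)
        = 91.41 × 0.5027 × (1 − 0.1270) / (1 − 0.5027) = 80.67 mg/L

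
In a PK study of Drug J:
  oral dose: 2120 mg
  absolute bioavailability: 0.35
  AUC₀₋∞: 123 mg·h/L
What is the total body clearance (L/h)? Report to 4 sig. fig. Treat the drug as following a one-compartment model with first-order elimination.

6.033 L/h

CL = F·Dose / AUC = 0.35 × 2120 / 123 = 6.033 L/h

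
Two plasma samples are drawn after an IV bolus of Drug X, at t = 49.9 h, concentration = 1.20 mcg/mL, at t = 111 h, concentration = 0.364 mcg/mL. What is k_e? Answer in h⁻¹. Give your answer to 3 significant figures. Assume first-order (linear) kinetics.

0.0195 h⁻¹

k = ln(C₁/C₂) / (t₂ − t₁) = ln(1.20/0.364) / (111 − 49.9)
  = 1.193 / 61.10 = 0.01953 h⁻¹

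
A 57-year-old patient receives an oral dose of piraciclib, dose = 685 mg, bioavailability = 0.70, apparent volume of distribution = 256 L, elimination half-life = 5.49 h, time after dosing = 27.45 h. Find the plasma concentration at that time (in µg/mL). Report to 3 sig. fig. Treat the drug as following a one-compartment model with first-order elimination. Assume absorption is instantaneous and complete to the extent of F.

0.0585 µg/mL

Amount reaching circulation = F × Dose = 0.70 × 685.0 = 479.5 mg
C₀ = F·Dose / Vd = 479.5 / 256 = 1.873 mg/L
k = ln2 / t½ = 0.693147 / 5.49 = 0.1263 h⁻¹
t / t½ = 27.45 / 5.49 = 5 half-lives
C = C₀ × (1/2)^5 = 1.873 × 0.03125 = 0.05853 mg/L
(0.05853 mg/L = 0.05853 µg/mL)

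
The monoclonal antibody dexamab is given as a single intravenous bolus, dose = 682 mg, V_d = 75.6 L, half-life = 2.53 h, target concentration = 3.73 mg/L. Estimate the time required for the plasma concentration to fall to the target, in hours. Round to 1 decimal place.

3.2 h

C₀ = Dose / Vd = 682.0 / 75.6 = 9.021 mg/L
k = ln2 / t½ = 0.693147 / 2.53 = 0.2740 h⁻¹
t = ln(C₀ / C) / k = ln(9.021 / 3.73) / 0.2740
  = ln(2.418) / 0.2740 = 0.8829 / 0.2740 = 3.222 h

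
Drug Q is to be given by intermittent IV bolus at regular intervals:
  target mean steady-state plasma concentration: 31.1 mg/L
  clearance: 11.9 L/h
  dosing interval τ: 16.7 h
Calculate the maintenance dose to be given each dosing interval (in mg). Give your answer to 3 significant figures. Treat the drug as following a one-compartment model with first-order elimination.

6180 mg

At steady state, Dose/τ = Css × CL.
Dose = Css × CL × τ = 31.1 × 11.90 × 16.7 = 6181 mg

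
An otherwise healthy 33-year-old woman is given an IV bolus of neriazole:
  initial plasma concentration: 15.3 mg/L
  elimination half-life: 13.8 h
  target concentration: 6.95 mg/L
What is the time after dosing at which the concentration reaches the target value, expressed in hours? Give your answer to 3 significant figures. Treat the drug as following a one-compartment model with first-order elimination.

k = ln2 / t½ = 0.693147 / 13.8 = 0.05023 h⁻¹
t = ln(C₀ / C) / k = ln(15.30 / 6.95) / 0.05023
  = ln(2.201) / 0.05023 = 0.7889 / 0.05023 = 15.71 h

15.7 h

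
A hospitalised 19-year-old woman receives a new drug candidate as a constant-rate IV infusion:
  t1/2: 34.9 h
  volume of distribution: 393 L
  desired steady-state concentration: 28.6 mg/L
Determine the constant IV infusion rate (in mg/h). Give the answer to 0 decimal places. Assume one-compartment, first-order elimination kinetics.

223 mg/h

k = ln2 / t½ = 0.693147 / 34.9 = 0.01986 h⁻¹
CL = k × Vd = 0.01986 × 393 = 7.805 L/h
At steady state, infusion rate R₀ = Css × CL = 28.6 × 7.805 = 223.2 mg/h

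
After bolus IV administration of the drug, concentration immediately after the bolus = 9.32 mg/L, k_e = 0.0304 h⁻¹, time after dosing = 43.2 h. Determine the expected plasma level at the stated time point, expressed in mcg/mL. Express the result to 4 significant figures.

2.506 mcg/mL

C = C₀ · e^(−k·t) = 9.320 × e^(−0.03040 × 43.2)
  = 9.320 × 0.2689 = 2.506 mg/L
(2.506 mg/L = 2.506 mcg/mL)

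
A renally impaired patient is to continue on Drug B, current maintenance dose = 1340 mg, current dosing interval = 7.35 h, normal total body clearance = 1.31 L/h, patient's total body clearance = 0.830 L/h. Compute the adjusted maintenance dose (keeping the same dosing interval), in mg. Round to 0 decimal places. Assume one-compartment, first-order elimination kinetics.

To keep the same average steady-state level, dosing rate must scale with clearance.
CL ratio = 0.830 / 1.31 = 0.6336
New dose (same interval) = 1340 × 0.6336 = 849.0 mg

849 mg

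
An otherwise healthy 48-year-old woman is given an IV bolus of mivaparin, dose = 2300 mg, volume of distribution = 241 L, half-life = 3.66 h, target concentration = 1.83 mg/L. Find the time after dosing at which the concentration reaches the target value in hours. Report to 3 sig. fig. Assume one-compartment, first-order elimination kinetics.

C₀ = Dose / Vd = 2300 / 241 = 9.544 mg/L
k = ln2 / t½ = 0.693147 / 3.66 = 0.1894 h⁻¹
t = ln(C₀ / C) / k = ln(9.544 / 1.83) / 0.1894
  = ln(5.215) / 0.1894 = 1.652 / 0.1894 = 8.722 h

8.72 h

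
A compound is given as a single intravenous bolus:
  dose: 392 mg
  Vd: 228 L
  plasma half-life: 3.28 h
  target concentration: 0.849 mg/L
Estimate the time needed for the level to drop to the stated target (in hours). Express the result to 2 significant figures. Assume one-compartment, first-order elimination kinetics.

C₀ = Dose / Vd = 392.0 / 228 = 1.719 mg/L
k = ln2 / t½ = 0.693147 / 3.28 = 0.2113 h⁻¹
t = ln(C₀ / C) / k = ln(1.719 / 0.849) / 0.2113
  = ln(2.025) / 0.2113 = 0.7056 / 0.2113 = 3.339 h

3.3 h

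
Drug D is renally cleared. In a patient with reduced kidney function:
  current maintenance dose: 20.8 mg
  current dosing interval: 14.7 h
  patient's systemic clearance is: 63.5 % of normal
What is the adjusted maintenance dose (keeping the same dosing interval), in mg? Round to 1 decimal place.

13.2 mg

To keep the same average steady-state level, dosing rate must scale with clearance.
CL ratio = 63.5 / 100 = 0.6350
New dose (same interval) = 20.8 × 0.6350 = 13.21 mg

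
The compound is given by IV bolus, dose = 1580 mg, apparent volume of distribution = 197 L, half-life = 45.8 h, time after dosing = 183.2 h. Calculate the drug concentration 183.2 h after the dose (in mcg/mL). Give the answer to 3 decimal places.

C₀ = Dose / Vd = 1580 / 197 = 8.020 mg/L
k = ln2 / t½ = 0.693147 / 45.8 = 0.01513 h⁻¹
t / t½ = 183.2 / 45.8 = 4 half-lives
C = C₀ × (1/2)^4 = 8.020 × 0.06250 = 0.5013 mg/L
(0.5013 mg/L = 0.5013 mcg/mL)

0.501 mcg/mL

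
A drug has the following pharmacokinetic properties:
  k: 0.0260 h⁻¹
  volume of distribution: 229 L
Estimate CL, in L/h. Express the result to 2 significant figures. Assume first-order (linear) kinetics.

6.0 L/h

CL = k × Vd = 0.0260 × 229 = 5.954 L/h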